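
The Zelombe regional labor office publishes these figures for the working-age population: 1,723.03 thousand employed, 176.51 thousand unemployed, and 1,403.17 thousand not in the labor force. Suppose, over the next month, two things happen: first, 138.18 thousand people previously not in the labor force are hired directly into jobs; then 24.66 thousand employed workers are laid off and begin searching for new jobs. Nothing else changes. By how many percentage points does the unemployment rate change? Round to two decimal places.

Initially, labor force = 1,723.03 + 176.51 = 1,899.54 thousand, so u = 176.51/1,899.54 = 9.29%.
After the first change, employed and labor force both rise by 138.18; unemployed unchanged → E = 1,861.21, U = 176.51, labor force = 2,037.72 thousand.
After the second change, employed falls and unemployed rises by 24.66; labor force unchanged → E = 1,836.55, U = 201.17, labor force = 2,037.72 thousand.
New unemployment rate = 201.17 / 2,037.72 = 9.87%.
Change = 9.87% − 9.29% = +0.58 percentage points.

The unemployment rate changes by +0.58 percentage points.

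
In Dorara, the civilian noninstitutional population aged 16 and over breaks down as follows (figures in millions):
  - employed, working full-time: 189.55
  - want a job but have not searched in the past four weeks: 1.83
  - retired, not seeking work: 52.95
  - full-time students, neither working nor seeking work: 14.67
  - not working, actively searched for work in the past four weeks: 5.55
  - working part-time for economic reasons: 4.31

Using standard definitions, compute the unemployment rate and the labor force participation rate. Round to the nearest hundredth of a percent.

Employed = 189.55 + 4.31 = 193.86 million (anyone who worked, including part-time for economic reasons, counts as employed).
Unemployed = 5.55 million.
Labor force = 193.86 + 5.55 = 199.41 million.
Not in labor force = 1.83 + 52.95 + 14.67 = 69.45 million (those not working and not actively searching are outside the labor force — including those who want a job but have given up searching).
Civilian working-age population = 199.41 + 69.45 = 268.86 million.
Unemployment rate = 5.55 / 199.41 = 2.78%.
Labor force participation rate = 199.41 / 268.86 = 74.17%.

Unemployment rate ≈ 2.78%; labor force participation rate ≈ 74.17%.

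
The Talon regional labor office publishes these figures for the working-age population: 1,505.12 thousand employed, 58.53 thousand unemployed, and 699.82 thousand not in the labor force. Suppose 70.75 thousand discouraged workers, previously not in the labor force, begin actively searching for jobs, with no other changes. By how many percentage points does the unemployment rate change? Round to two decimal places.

The unemployment rate changes by +4.17 percentage points.

Initially, labor force = 1,505.12 + 58.53 = 1,563.65 thousand, so u = 58.53/1,563.65 = 3.74%.
After the change, unemployed and labor force both rise by 70.75 → E = 1,505.12, U = 129.28, labor force = 1,634.40 thousand.
New unemployment rate = 129.28 / 1,634.40 = 7.91%.
Change = 7.91% − 3.74% = +4.17 percentage points.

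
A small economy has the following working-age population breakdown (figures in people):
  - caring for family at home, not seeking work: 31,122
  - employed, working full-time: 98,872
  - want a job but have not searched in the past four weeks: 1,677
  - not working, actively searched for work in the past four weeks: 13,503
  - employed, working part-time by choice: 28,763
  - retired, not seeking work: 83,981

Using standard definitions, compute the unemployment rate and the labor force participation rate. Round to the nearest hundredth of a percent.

Unemployment rate ≈ 9.57%; labor force participation rate ≈ 54.72%.

Employed = 98,872 + 28,763 = 127,635.
Unemployed = 13,503.
Labor force = 127,635 + 13,503 = 141,138.
Not in labor force = 31,122 + 1,677 + 83,981 = 116,780 (those not working and not actively searching are outside the labor force — including those who want a job but have given up searching).
Civilian working-age population = 141,138 + 116,780 = 257,918.
Unemployment rate = 13,503 / 141,138 = 9.57%.
Labor force participation rate = 141,138 / 257,918 = 54.72%.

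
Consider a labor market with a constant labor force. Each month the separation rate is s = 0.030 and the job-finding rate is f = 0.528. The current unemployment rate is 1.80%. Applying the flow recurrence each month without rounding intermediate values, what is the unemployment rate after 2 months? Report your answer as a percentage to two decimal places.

With a fixed labor force, u_{t+1} = u_t + s·(1−u_t) − f·u_t = u_t·(1−s−f) + s.
Here 1−s−f = 0.442 and s = 0.030.
u_1 = 0.018000 × 0.442 + 0.030 = 0.037956.
u_2 = 0.037956 × 0.442 + 0.030 = 0.046777.

Unemployment rate after two months ≈ 4.68%.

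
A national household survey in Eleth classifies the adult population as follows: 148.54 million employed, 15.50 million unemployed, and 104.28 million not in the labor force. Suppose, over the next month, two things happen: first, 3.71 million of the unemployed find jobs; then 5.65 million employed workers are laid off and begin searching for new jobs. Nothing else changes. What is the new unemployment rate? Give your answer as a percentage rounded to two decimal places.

Initially, labor force = 148.54 + 15.50 = 164.04 million, so u = 15.50/164.04 = 9.45%.
After the first change, unemployed falls and employed rises by 3.71; labor force unchanged → E = 152.25, U = 11.79, labor force = 164.04 million.
After the second change, employed falls and unemployed rises by 5.65; labor force unchanged → E = 146.60, U = 17.44, labor force = 164.04 million.
New unemployment rate = 17.44 / 164.04 = 10.63%.

New unemployment rate ≈ 10.63%.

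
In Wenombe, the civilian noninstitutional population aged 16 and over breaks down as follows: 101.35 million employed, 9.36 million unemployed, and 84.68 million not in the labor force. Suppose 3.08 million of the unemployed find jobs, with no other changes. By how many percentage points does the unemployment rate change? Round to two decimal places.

Initially, labor force = 101.35 + 9.36 = 110.71 million, so u = 9.36/110.71 = 8.45%.
After the change, unemployed falls and employed rises by 3.08; labor force unchanged → E = 104.43, U = 6.28, labor force = 110.71 million.
New unemployment rate = 6.28 / 110.71 = 5.67%.
Change = 5.67% − 8.45% = −2.78 percentage points.

The unemployment rate changes by −2.78 percentage points.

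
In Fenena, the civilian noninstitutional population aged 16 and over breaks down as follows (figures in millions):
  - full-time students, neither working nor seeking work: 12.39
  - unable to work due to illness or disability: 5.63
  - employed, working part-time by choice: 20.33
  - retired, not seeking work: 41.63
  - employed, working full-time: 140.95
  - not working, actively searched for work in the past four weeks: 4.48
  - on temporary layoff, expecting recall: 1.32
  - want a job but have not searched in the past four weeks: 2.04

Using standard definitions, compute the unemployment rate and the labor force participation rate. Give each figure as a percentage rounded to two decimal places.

Unemployment rate ≈ 3.47%; labor force participation rate ≈ 73.03%.

Employed = 20.33 + 140.95 = 161.28 million.
Unemployed = 4.48 + 1.32 = 5.80 million (jobless and actively searching, or on temporary layoff).
Labor force = 161.28 + 5.80 = 167.08 million.
Not in labor force = 12.39 + 5.63 + 41.63 + 2.04 = 61.69 million (those not working and not actively searching are outside the labor force — including those who want a job but have given up searching).
Civilian working-age population = 167.08 + 61.69 = 228.77 million.
Unemployment rate = 5.80 / 167.08 = 3.47%.
Labor force participation rate = 167.08 / 228.77 = 73.03%.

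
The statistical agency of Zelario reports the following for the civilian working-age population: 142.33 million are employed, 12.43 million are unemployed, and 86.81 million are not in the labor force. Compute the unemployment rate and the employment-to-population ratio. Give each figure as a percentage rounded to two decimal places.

Unemployment rate ≈ 8.03%; employment-population ratio ≈ 58.92%.

Labor force = employed + unemployed = 142.33 + 12.43 = 154.76 million.
Working-age population = 154.76 + 86.81 = 241.57 million.
Unemployment rate = 12.43 / 154.76 = 8.03%.
Employment-population ratio = 142.33 / 241.57 = 58.92%.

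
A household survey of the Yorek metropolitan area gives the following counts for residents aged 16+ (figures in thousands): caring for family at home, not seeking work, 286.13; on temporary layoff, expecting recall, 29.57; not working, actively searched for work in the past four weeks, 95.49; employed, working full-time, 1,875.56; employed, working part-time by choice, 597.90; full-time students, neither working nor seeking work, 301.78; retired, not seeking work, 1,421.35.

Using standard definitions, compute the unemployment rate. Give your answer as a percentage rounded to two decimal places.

Employed = 1,875.56 + 597.90 = 2,473.46 thousand.
Unemployed = 29.57 + 95.49 = 125.06 thousand (jobless and actively searching, or on temporary layoff).
Labor force = 2,473.46 + 125.06 = 2,598.52 thousand.
Unemployment rate = 125.06 / 2,598.52 = 4.81%.

Unemployment rate ≈ 4.81%.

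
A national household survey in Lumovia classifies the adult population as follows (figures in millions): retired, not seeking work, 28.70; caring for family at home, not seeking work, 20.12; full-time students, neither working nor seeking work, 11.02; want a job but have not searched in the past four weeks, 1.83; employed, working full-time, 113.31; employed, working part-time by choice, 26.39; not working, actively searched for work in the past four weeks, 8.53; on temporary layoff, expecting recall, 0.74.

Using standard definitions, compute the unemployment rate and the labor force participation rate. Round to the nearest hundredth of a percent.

Employed = 113.31 + 26.39 = 139.70 million.
Unemployed = 8.53 + 0.74 = 9.27 million (jobless and actively searching, or on temporary layoff).
Labor force = 139.70 + 9.27 = 148.97 million.
Not in labor force = 28.70 + 20.12 + 11.02 + 1.83 = 61.67 million (those not working and not actively searching are outside the labor force — including those who want a job but have given up searching).
Civilian working-age population = 148.97 + 61.67 = 210.64 million.
Unemployment rate = 9.27 / 148.97 = 6.22%.
Labor force participation rate = 148.97 / 210.64 = 70.72%.

Unemployment rate ≈ 6.22%; labor force participation rate ≈ 70.72%.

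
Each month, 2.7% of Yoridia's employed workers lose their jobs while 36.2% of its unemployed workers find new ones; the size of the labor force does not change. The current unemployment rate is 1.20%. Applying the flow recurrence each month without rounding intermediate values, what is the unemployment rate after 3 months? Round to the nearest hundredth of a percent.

Unemployment rate after three months ≈ 5.63%.

With a fixed labor force, u_{t+1} = u_t + s·(1−u_t) − f·u_t = u_t·(1−s−f) + s.
Here 1−s−f = 0.611 and s = 0.027.
u_1 = 0.012000 × 0.611 + 0.027 = 0.034332.
u_2 = 0.034332 × 0.611 + 0.027 = 0.047977.
u_3 = 0.047977 × 0.611 + 0.027 = 0.056314.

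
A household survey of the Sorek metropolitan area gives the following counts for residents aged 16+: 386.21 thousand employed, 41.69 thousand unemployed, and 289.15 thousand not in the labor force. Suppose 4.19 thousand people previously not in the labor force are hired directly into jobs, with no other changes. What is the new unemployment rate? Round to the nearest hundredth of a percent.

Initially, labor force = 386.21 + 41.69 = 427.90 thousand, so u = 41.69/427.90 = 9.74%.
After the change, employed and labor force both rise by 4.19; unemployed unchanged → E = 390.40, U = 41.69, labor force = 432.09 thousand.
New unemployment rate = 41.69 / 432.09 = 9.65%.

New unemployment rate ≈ 9.65%.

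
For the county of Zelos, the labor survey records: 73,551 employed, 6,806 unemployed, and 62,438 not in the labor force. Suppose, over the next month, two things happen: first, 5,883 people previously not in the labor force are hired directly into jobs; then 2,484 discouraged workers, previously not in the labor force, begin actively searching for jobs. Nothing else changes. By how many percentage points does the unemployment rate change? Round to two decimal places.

The unemployment rate changes by +2.00 percentage points.

Initially, labor force = 73,551 + 6,806 = 80,357, so u = 6,806/80,357 = 8.47%.
After the first change, employed and labor force both rise by 5,883; unemployed unchanged → E = 79,434, U = 6,806, labor force = 86,240.
After the second change, unemployed and labor force both rise by 2,484 → E = 79,434, U = 9,290, labor force = 88,724.
New unemployment rate = 9,290 / 88,724 = 10.47%.
Change = 10.47% − 8.47% = +2.00 percentage points.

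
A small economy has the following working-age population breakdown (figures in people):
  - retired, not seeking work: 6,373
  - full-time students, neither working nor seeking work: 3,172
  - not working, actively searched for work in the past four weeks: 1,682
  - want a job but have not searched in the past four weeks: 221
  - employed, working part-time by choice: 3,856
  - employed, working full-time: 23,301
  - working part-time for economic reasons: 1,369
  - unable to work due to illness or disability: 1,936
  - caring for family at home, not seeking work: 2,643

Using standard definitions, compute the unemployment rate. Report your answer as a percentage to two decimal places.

Unemployment rate ≈ 5.57%.

Employed = 3,856 + 23,301 + 1,369 = 28,526 (anyone who worked, including part-time for economic reasons, counts as employed).
Unemployed = 1,682.
Labor force = 28,526 + 1,682 = 30,208.
Unemployment rate = 1,682 / 30,208 = 5.57%.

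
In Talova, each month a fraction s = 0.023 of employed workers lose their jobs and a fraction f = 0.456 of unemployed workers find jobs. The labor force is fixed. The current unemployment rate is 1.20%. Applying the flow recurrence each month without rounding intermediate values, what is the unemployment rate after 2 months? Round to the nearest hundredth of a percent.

With a fixed labor force, u_{t+1} = u_t + s·(1−u_t) − f·u_t = u_t·(1−s−f) + s.
Here 1−s−f = 0.521 and s = 0.023.
u_1 = 0.012000 × 0.521 + 0.023 = 0.029252.
u_2 = 0.029252 × 0.521 + 0.023 = 0.038240.

Unemployment rate after two months ≈ 3.82%.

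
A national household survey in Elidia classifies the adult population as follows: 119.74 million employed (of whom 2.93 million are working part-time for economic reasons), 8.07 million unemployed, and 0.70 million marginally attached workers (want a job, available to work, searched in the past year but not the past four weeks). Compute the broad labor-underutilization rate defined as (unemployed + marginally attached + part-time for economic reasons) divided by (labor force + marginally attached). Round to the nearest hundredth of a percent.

Labor force = 119.74 + 8.07 = 127.81 million.
Numerator = 8.07 + 0.70 + 2.93 = 11.70 million.
Denominator = 127.81 + 0.70 = 128.51 million.
Broad rate = 11.70 / 128.51 = 9.10%.

Broad underutilization rate ≈ 9.10%.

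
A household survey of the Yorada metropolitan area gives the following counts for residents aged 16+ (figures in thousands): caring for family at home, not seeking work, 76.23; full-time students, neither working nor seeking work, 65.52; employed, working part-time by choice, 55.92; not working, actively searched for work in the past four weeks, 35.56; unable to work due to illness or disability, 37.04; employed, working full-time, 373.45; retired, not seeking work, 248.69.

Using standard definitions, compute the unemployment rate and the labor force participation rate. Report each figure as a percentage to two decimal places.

Employed = 55.92 + 373.45 = 429.37 thousand.
Unemployed = 35.56 thousand.
Labor force = 429.37 + 35.56 = 464.93 thousand.
Not in labor force = 76.23 + 65.52 + 37.04 + 248.69 = 427.48 thousand (those not working and not actively searching are outside the labor force).
Civilian working-age population = 464.93 + 427.48 = 892.41 thousand.
Unemployment rate = 35.56 / 464.93 = 7.65%.
Labor force participation rate = 464.93 / 892.41 = 52.10%.

Unemployment rate ≈ 7.65%; labor force participation rate ≈ 52.10%.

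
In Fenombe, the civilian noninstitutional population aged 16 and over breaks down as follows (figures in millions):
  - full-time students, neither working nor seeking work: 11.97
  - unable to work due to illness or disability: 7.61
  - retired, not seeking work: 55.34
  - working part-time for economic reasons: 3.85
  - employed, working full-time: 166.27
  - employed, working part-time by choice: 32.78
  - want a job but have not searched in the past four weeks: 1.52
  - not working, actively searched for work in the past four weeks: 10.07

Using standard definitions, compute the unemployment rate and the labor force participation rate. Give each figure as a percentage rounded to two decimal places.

Employed = 3.85 + 166.27 + 32.78 = 202.90 million (anyone who worked, including part-time for economic reasons, counts as employed).
Unemployed = 10.07 million.
Labor force = 202.90 + 10.07 = 212.97 million.
Not in labor force = 11.97 + 7.61 + 55.34 + 1.52 = 76.44 million (those not working and not actively searching are outside the labor force — including those who want a job but have given up searching).
Civilian working-age population = 212.97 + 76.44 = 289.41 million.
Unemployment rate = 10.07 / 212.97 = 4.73%.
Labor force participation rate = 212.97 / 289.41 = 73.59%.

Unemployment rate ≈ 4.73%; labor force participation rate ≈ 73.59%.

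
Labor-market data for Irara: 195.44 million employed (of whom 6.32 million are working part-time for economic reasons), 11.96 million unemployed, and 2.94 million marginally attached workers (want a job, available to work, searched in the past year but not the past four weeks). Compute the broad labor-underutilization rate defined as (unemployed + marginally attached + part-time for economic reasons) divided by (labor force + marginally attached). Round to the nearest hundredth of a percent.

Broad underutilization rate ≈ 10.09%.

Labor force = 195.44 + 11.96 = 207.40 million.
Numerator = 11.96 + 2.94 + 6.32 = 21.22 million.
Denominator = 207.40 + 2.94 = 210.34 million.
Broad rate = 21.22 / 210.34 = 10.09%.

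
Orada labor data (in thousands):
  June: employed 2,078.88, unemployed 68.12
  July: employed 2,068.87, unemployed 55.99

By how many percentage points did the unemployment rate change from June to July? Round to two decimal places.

June: labor force = 2,078.88 + 68.12 = 2,147.00; u = 68.12/2,147.00 = 3.17%.
July: labor force = 2,068.87 + 55.99 = 2,124.86; u = 55.99/2,124.86 = 2.63%.
Change = 2.63% − 3.17% = −0.54 pp.

The unemployment rate changed by −0.54 percentage points.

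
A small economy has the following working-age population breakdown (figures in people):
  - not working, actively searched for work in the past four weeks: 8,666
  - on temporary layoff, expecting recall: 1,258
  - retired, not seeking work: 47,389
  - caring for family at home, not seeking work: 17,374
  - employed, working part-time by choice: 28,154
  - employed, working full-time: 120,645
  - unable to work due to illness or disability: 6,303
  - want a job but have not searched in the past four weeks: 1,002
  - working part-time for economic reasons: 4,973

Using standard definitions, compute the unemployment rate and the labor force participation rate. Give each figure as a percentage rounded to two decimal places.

Employed = 28,154 + 120,645 + 4,973 = 153,772 (anyone who worked, including part-time for economic reasons, counts as employed).
Unemployed = 8,666 + 1,258 = 9,924 (jobless and actively searching, or on temporary layoff).
Labor force = 153,772 + 9,924 = 163,696.
Not in labor force = 47,389 + 17,374 + 6,303 + 1,002 = 72,068 (those not working and not actively searching are outside the labor force — including those who want a job but have given up searching).
Civilian working-age population = 163,696 + 72,068 = 235,764.
Unemployment rate = 9,924 / 163,696 = 6.06%.
Labor force participation rate = 163,696 / 235,764 = 69.43%.

Unemployment rate ≈ 6.06%; labor force participation rate ≈ 69.43%.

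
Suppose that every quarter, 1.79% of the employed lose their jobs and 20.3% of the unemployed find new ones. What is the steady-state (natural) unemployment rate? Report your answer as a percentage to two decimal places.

At steady state the flows balance: s·E = f·U, so U/(E+U) = s/(s+f).
u* = 1.79 / (1.79 + 20.3) = 1.79 / 22.09 = 8.10%.

Steady-state unemployment rate ≈ 8.10%.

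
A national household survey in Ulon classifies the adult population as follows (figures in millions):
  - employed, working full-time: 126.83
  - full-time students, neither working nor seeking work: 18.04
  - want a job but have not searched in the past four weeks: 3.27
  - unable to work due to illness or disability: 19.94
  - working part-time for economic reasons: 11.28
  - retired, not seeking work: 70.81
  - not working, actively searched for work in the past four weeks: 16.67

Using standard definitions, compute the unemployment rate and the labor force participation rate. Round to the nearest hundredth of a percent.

Employed = 126.83 + 11.28 = 138.11 million (anyone who worked, including part-time for economic reasons, counts as employed).
Unemployed = 16.67 million.
Labor force = 138.11 + 16.67 = 154.78 million.
Not in labor force = 18.04 + 3.27 + 19.94 + 70.81 = 112.06 million (those not working and not actively searching are outside the labor force — including those who want a job but have given up searching).
Civilian working-age population = 154.78 + 112.06 = 266.84 million.
Unemployment rate = 16.67 / 154.78 = 10.77%.
Labor force participation rate = 154.78 / 266.84 = 58.00%.

Unemployment rate ≈ 10.77%; labor force participation rate ≈ 58.00%.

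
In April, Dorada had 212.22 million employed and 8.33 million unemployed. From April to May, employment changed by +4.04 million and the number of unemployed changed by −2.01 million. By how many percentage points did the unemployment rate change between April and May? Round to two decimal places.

April: labor force = 212.22 + 8.33 = 220.55; u = 8.33/220.55 = 3.78%.
May: labor force = 216.26 + 6.32 = 222.58; u = 6.32/222.58 = 2.84%.
Change = 2.84% − 3.78% = −0.94 pp.

The unemployment rate changed by −0.94 percentage points.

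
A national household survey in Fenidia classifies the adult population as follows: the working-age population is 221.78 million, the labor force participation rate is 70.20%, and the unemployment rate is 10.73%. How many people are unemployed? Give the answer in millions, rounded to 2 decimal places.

About 16.71 million are unemployed.

Labor force = 0.7020 × 221.78 = 155.69 million.
Unemployed = 0.1073 × 155.69 ≈ 16.71 million.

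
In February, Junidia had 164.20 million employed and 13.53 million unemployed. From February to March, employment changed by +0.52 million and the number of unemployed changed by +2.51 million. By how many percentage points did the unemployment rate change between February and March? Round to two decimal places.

The unemployment rate changed by +1.26 percentage points.

February: labor force = 164.20 + 13.53 = 177.73; u = 13.53/177.73 = 7.61%.
March: labor force = 164.72 + 16.04 = 180.76; u = 16.04/180.76 = 8.87%.
Change = 8.87% − 7.61% = +1.26 pp.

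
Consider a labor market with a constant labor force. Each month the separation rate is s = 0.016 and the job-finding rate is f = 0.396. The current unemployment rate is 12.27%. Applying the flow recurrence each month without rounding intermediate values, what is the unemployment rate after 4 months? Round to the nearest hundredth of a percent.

Unemployment rate after four months ≈ 4.89%.

With a fixed labor force, u_{t+1} = u_t + s·(1−u_t) − f·u_t = u_t·(1−s−f) + s.
Here 1−s−f = 0.588 and s = 0.016.
u_1 = 0.122700 × 0.588 + 0.016 = 0.088148.
u_2 = 0.088148 × 0.588 + 0.016 = 0.067831.
u_3 = 0.067831 × 0.588 + 0.016 = 0.055885.
u_4 = 0.055885 × 0.588 + 0.016 = 0.048860.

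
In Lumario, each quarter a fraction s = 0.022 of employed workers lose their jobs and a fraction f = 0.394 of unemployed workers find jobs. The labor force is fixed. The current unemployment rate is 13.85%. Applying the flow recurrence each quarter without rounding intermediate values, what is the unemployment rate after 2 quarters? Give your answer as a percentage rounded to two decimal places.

Unemployment rate after two quarters ≈ 8.21%.

With a fixed labor force, u_{t+1} = u_t + s·(1−u_t) − f·u_t = u_t·(1−s−f) + s.
Here 1−s−f = 0.584 and s = 0.022.
u_1 = 0.138500 × 0.584 + 0.022 = 0.102884.
u_2 = 0.102884 × 0.584 + 0.022 = 0.082084.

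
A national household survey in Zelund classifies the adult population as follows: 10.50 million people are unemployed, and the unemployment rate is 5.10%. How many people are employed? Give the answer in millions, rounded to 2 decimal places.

Labor force = U / u = 10.50 / 0.0510 ≈ 205.88 million.
Employed = labor force − unemployed = 205.88 − 10.50 = 195.38 million.

About 195.38 million are employed.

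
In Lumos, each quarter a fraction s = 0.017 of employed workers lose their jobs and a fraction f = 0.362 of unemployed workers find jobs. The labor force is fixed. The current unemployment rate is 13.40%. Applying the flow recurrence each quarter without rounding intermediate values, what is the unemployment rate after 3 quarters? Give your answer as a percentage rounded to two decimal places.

Unemployment rate after three quarters ≈ 6.62%.

With a fixed labor force, u_{t+1} = u_t + s·(1−u_t) − f·u_t = u_t·(1−s−f) + s.
Here 1−s−f = 0.621 and s = 0.017.
u_1 = 0.134000 × 0.621 + 0.017 = 0.100214.
u_2 = 0.100214 × 0.621 + 0.017 = 0.079233.
u_3 = 0.079233 × 0.621 + 0.017 = 0.066204.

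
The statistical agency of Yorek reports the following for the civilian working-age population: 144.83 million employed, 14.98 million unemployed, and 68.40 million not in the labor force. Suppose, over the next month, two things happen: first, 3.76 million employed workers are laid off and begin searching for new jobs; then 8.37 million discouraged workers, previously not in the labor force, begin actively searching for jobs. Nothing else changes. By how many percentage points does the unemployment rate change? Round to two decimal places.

The unemployment rate changes by +6.75 percentage points.

Initially, labor force = 144.83 + 14.98 = 159.81 million, so u = 14.98/159.81 = 9.37%.
After the first change, employed falls and unemployed rises by 3.76; labor force unchanged → E = 141.07, U = 18.74, labor force = 159.81 million.
After the second change, unemployed and labor force both rise by 8.37 → E = 141.07, U = 27.11, labor force = 168.18 million.
New unemployment rate = 27.11 / 168.18 = 16.12%.
Change = 16.12% − 9.37% = +6.75 percentage points.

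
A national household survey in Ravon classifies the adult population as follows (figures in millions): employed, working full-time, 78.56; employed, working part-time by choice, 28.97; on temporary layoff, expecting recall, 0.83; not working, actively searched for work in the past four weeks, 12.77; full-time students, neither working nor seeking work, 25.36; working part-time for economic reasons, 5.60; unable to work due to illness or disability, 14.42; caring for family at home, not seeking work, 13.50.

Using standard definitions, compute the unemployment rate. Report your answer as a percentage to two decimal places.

Unemployment rate ≈ 10.73%.

Employed = 78.56 + 28.97 + 5.60 = 113.13 million (anyone who worked, including part-time for economic reasons, counts as employed).
Unemployed = 0.83 + 12.77 = 13.60 million (jobless and actively searching, or on temporary layoff).
Labor force = 113.13 + 13.60 = 126.73 million.
Unemployment rate = 13.60 / 126.73 = 10.73%.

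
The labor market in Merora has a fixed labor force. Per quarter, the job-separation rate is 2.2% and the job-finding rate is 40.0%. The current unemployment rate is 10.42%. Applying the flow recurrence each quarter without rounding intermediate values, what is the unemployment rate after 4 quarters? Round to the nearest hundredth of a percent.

With a fixed labor force, u_{t+1} = u_t + s·(1−u_t) − f·u_t = u_t·(1−s−f) + s.
Here 1−s−f = 0.578 and s = 0.022.
u_1 = 0.104200 × 0.578 + 0.022 = 0.082228.
u_2 = 0.082228 × 0.578 + 0.022 = 0.069528.
u_3 = 0.069528 × 0.578 + 0.022 = 0.062187.
u_4 = 0.062187 × 0.578 + 0.022 = 0.057944.

Unemployment rate after four quarters ≈ 5.79%.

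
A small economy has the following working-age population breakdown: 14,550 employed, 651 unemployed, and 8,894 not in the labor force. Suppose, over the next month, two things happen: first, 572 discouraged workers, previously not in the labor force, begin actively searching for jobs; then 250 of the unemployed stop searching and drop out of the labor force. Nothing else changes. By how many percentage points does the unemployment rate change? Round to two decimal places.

Initially, labor force = 14,550 + 651 = 15,201, so u = 651/15,201 = 4.28%.
After the first change, unemployed and labor force both rise by 572 → E = 14,550, U = 1,223, labor force = 15,773.
After the second change, unemployed and labor force both fall by 250 → E = 14,550, U = 973, labor force = 15,523.
New unemployment rate = 973 / 15,523 = 6.27%.
Change = 6.27% − 4.28% = +1.99 percentage points.

The unemployment rate changes by +1.99 percentage points.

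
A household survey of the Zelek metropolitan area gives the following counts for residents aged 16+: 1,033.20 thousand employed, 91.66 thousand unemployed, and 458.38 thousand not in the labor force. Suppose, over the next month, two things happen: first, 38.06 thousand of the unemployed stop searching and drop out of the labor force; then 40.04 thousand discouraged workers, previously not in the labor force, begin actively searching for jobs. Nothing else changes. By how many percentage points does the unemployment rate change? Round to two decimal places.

Initially, labor force = 1,033.20 + 91.66 = 1,124.86 thousand, so u = 91.66/1,124.86 = 8.15%.
After the first change, unemployed and labor force both fall by 38.06 → E = 1,033.20, U = 53.60, labor force = 1,086.80 thousand.
After the second change, unemployed and labor force both rise by 40.04 → E = 1,033.20, U = 93.64, labor force = 1,126.84 thousand.
New unemployment rate = 93.64 / 1,126.84 = 8.31%.
Change = 8.31% − 8.15% = +0.16 percentage points.

The unemployment rate changes by +0.16 percentage points.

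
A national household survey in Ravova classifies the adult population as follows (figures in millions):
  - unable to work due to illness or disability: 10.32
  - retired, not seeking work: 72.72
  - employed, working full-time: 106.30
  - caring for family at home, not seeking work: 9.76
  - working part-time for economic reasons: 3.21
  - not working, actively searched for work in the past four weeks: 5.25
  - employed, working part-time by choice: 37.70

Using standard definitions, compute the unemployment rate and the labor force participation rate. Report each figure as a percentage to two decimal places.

Unemployment rate ≈ 3.44%; labor force participation rate ≈ 62.16%.

Employed = 106.30 + 3.21 + 37.70 = 147.21 million (anyone who worked, including part-time for economic reasons, counts as employed).
Unemployed = 5.25 million.
Labor force = 147.21 + 5.25 = 152.46 million.
Not in labor force = 10.32 + 72.72 + 9.76 = 92.80 million (those not working and not actively searching are outside the labor force).
Civilian working-age population = 152.46 + 92.80 = 245.26 million.
Unemployment rate = 5.25 / 152.46 = 3.44%.
Labor force participation rate = 152.46 / 245.26 = 62.16%.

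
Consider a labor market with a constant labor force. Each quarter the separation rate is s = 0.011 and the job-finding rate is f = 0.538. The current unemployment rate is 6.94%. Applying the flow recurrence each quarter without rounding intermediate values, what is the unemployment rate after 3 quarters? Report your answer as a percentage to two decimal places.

With a fixed labor force, u_{t+1} = u_t + s·(1−u_t) − f·u_t = u_t·(1−s−f) + s.
Here 1−s−f = 0.451 and s = 0.011.
u_1 = 0.069400 × 0.451 + 0.011 = 0.042299.
u_2 = 0.042299 × 0.451 + 0.011 = 0.030077.
u_3 = 0.030077 × 0.451 + 0.011 = 0.024565.

Unemployment rate after three quarters ≈ 2.46%.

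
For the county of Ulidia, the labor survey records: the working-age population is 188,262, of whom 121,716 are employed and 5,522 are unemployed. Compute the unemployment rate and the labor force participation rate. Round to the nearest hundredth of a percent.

Labor force = employed + unemployed = 121,716 + 5,522 = 127,238.
Unemployment rate = 5,522 / 127,238 = 4.34%.
Labor force participation rate = 127,238 / 188,262 = 67.59%.

Unemployment rate ≈ 4.34%; labor force participation rate ≈ 67.59%.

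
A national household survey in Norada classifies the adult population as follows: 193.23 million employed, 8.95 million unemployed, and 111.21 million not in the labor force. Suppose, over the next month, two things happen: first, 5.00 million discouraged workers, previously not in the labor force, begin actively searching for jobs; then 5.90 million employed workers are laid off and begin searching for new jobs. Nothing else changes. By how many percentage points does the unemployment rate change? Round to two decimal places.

Initially, labor force = 193.23 + 8.95 = 202.18 million, so u = 8.95/202.18 = 4.43%.
After the first change, unemployed and labor force both rise by 5.00 → E = 193.23, U = 13.95, labor force = 207.18 million.
After the second change, employed falls and unemployed rises by 5.90; labor force unchanged → E = 187.33, U = 19.85, labor force = 207.18 million.
New unemployment rate = 19.85 / 207.18 = 9.58%.
Change = 9.58% − 4.43% = +5.15 percentage points.

The unemployment rate changes by +5.15 percentage points.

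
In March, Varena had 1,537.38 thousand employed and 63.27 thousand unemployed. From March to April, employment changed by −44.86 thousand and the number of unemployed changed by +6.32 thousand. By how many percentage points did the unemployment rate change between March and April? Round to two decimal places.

March: labor force = 1,537.38 + 63.27 = 1,600.65; u = 63.27/1,600.65 = 3.95%.
April: labor force = 1,492.52 + 69.59 = 1,562.11; u = 69.59/1,562.11 = 4.45%.
Change = 4.45% − 3.95% = +0.50 pp.

The unemployment rate changed by +0.50 percentage points.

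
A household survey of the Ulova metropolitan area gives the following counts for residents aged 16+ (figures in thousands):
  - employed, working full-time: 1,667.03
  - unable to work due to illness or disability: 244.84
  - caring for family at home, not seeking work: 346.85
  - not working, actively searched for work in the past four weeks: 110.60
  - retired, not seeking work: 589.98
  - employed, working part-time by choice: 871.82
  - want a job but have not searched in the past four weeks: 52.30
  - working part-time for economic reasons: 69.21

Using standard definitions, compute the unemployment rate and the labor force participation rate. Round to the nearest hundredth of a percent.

Unemployment rate ≈ 4.07%; labor force participation rate ≈ 68.78%.

Employed = 1,667.03 + 871.82 + 69.21 = 2,608.06 thousand (anyone who worked, including part-time for economic reasons, counts as employed).
Unemployed = 110.60 thousand.
Labor force = 2,608.06 + 110.60 = 2,718.66 thousand.
Not in labor force = 244.84 + 346.85 + 589.98 + 52.30 = 1,233.97 thousand (those not working and not actively searching are outside the labor force — including those who want a job but have given up searching).
Civilian working-age population = 2,718.66 + 1,233.97 = 3,952.63 thousand.
Unemployment rate = 110.60 / 2,718.66 = 4.07%.
Labor force participation rate = 2,718.66 / 3,952.63 = 68.78%.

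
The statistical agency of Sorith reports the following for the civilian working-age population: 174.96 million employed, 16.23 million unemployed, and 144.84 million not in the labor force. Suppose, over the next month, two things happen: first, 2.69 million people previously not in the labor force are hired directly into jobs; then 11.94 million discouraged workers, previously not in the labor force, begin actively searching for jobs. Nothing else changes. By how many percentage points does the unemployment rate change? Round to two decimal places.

The unemployment rate changes by +5.20 percentage points.

Initially, labor force = 174.96 + 16.23 = 191.19 million, so u = 16.23/191.19 = 8.49%.
After the first change, employed and labor force both rise by 2.69; unemployed unchanged → E = 177.65, U = 16.23, labor force = 193.88 million.
After the second change, unemployed and labor force both rise by 11.94 → E = 177.65, U = 28.17, labor force = 205.82 million.
New unemployment rate = 28.17 / 205.82 = 13.69%.
Change = 13.69% − 8.49% = +5.20 percentage points.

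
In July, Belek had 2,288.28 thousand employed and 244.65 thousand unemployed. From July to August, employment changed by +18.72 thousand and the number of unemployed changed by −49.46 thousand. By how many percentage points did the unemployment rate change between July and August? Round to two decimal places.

July: labor force = 2,288.28 + 244.65 = 2,532.93; u = 244.65/2,532.93 = 9.66%.
August: labor force = 2,307.00 + 195.19 = 2,502.19; u = 195.19/2,502.19 = 7.80%.
Change = 7.80% − 9.66% = −1.86 pp.

The unemployment rate changed by −1.86 percentage points.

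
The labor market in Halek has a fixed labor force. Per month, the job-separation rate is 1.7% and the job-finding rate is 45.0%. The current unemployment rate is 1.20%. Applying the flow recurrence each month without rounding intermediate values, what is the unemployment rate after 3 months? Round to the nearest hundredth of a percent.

With a fixed labor force, u_{t+1} = u_t + s·(1−u_t) − f·u_t = u_t·(1−s−f) + s.
Here 1−s−f = 0.533 and s = 0.017.
u_1 = 0.012000 × 0.533 + 0.017 = 0.023396.
u_2 = 0.023396 × 0.533 + 0.017 = 0.029470.
u_3 = 0.029470 × 0.533 + 0.017 = 0.032708.

Unemployment rate after three months ≈ 3.27%.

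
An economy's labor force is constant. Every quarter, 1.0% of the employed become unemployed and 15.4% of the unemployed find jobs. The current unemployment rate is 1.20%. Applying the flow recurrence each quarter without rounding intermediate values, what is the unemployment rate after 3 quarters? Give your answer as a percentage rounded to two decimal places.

Unemployment rate after three quarters ≈ 3.24%.

With a fixed labor force, u_{t+1} = u_t + s·(1−u_t) − f·u_t = u_t·(1−s−f) + s.
Here 1−s−f = 0.836 and s = 0.010.
u_1 = 0.012000 × 0.836 + 0.010 = 0.020032.
u_2 = 0.020032 × 0.836 + 0.010 = 0.026747.
u_3 = 0.026747 × 0.836 + 0.010 = 0.032360.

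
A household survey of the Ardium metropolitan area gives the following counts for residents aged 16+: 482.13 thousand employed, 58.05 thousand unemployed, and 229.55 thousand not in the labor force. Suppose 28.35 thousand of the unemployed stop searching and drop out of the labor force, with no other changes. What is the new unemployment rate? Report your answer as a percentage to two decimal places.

New unemployment rate ≈ 5.80%.

Initially, labor force = 482.13 + 58.05 = 540.18 thousand, so u = 58.05/540.18 = 10.75%.
After the change, unemployed and labor force both fall by 28.35 → E = 482.13, U = 29.70, labor force = 511.83 thousand.
New unemployment rate = 29.70 / 511.83 = 5.80%.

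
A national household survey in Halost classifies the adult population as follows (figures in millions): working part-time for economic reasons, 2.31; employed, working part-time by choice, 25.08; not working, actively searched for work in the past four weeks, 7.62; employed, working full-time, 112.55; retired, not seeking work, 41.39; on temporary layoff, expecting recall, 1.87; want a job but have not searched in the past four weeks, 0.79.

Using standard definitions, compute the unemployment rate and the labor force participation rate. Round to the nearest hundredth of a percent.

Unemployment rate ≈ 6.35%; labor force participation rate ≈ 77.99%.

Employed = 2.31 + 25.08 + 112.55 = 139.94 million (anyone who worked, including part-time for economic reasons, counts as employed).
Unemployed = 7.62 + 1.87 = 9.49 million (jobless and actively searching, or on temporary layoff).
Labor force = 139.94 + 9.49 = 149.43 million.
Not in labor force = 41.39 + 0.79 = 42.18 million (those not working and not actively searching are outside the labor force — including those who want a job but have given up searching).
Civilian working-age population = 149.43 + 42.18 = 191.61 million.
Unemployment rate = 9.49 / 149.43 = 6.35%.
Labor force participation rate = 149.43 / 191.61 = 77.99%.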